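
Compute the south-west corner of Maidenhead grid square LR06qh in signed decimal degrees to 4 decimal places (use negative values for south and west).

86.2917, 41.3333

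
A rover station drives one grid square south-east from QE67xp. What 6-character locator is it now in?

Longitude subsquare x = 23; +1 → 24, wraps to 0 = a, carry into square.
Longitude square 6; +1 → 7.
Latitude subsquare p = 15; −1 → 14 = o.

QE77ao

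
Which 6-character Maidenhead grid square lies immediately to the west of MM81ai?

MM71xi

Longitude subsquare a = 0; −1 → -1, wraps to 23 = x, carry into square.
Longitude square 8; −1 → 7.
The latitude characters are unchanged.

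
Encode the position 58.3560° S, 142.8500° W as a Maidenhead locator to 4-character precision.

Shift to the Maidenhead origin (180°W, 90°S): lon 37.15, lat 31.64.
Field (20°×10°, letters A–R): lon ⌊37.15/20⌋ = 1 → B; lat ⌊31.64/10⌋ = 3 → D.
Square (2°×1°, digits 0–9): lon ⌊17.15/2⌋ = 8; lat ⌊1.64/1⌋ = 1.

BD81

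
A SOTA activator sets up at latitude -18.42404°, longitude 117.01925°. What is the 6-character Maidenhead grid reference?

OH81mn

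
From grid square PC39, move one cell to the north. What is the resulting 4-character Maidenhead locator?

Latitude square 9; +1 → 10, wraps to 0, carry into field.
Latitude field C = 2; +1 → 3 = D.
The longitude characters are unchanged.

PD30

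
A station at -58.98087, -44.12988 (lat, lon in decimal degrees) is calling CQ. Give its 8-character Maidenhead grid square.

Add 180° to longitude and 90° to latitude: 135.87012, 31.01913.
Field (20°×10°, letters A–R): lon ⌊135.87012/20⌋ = 6 → G; lat ⌊31.01913/10⌋ = 3 → D.
Square (2°×1°, digits 0–9): lon ⌊15.87012/2⌋ = 7; lat ⌊1.01913/1⌋ = 1.
Subsquare (5′×2.5′, letters a–x): lon ⌊1.87012/0.0833333⌋ = 22 → w; lat ⌊0.01913/0.0416667⌋ = 0 → a.
Extended square (30″×15″, digits 0–9): lon ⌊0.03679/0.00833333⌋ = 4; lat ⌊0.01913/0.00416667⌋ = 4.

GD71wa44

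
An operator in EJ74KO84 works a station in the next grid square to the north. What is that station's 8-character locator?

EJ74ko85

Latitude extended square 4; +1 → 5.
The longitude characters are unchanged.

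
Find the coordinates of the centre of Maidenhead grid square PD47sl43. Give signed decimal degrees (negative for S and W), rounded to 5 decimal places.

Field P=15, D=3: +15·20° lon, +3·10° lat → SW at lon 120°, lat -60°.
Square 4, 7: +4·2° lon, +7·1° lat → SW at lon 128°, lat -53°.
Subsquare s=18, l=11: +18·0.0833333° lon, +11·0.0416667° lat → SW at lon 129.5°, lat -52.5417°.
Extended square 4, 3: +4·0.00833333° lon, +3·0.00416667° lat → SW at lon 129.533°, lat -52.5292°.
Cell spans 0.00833333° lon × 0.00416667° lat. Centre is SW corner plus half of each.
latitude -52.52708, longitude 129.53750.

-52.52708, 129.53750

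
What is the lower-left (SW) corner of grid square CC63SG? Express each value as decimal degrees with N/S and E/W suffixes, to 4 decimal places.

66.7500° S, 126.5000° W

Field C=2, C=2: +2·20° lon, +2·10° lat → SW at lon -140°, lat -70°.
Square 6, 3: +6·2° lon, +3·1° lat → SW at lon -128°, lat -67°.
Subsquare s=18, g=6: +18·0.0833333° lon, +6·0.0416667° lat → SW at lon -126.5°, lat -66.75°.
latitude 66.7500° S, longitude 126.5000° W.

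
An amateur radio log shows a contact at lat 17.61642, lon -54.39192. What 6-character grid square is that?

Shift to the Maidenhead origin (180°W, 90°S): lon 125.6081, lat 107.6164.
Field (20°×10°, letters A–R): 125.6081/20 → 6 → G, 107.6164/10 → 10 → K; chars GK.
Square (2°×1°, digits 0–9): 5.6081/2 → 2, 7.6164/1 → 7; chars 27.
Subsquare (5′×2.5′, letters a–x): 1.6081/0.0833333 → 19 → t, 0.6164/0.0416667 → 14 → o; chars to.

GK27to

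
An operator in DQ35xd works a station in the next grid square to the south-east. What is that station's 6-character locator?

Longitude subsquare x = 23; +1 → 24, wraps to 0 = a, carry into square.
Longitude square 3; +1 → 4.
Latitude subsquare d = 3; −1 → 2 = c.

DQ45ac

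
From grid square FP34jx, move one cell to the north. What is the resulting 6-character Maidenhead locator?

Latitude subsquare x = 23; +1 → 24, wraps to 0 = a, carry into square.
Latitude square 4; +1 → 5.
The longitude characters are unchanged.

FP35ja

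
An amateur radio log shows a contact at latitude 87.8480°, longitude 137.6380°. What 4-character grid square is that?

PR87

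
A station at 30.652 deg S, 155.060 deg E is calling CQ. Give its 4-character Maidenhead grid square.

QF79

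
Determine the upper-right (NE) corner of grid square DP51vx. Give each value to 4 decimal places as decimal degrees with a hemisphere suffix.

62.0000° N, 108.1667° W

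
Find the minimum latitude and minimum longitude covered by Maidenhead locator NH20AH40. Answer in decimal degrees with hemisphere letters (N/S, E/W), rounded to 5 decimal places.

19.70833° S, 84.03333° E

Field N=13, H=7: +13·20° lon, +7·10° lat → SW at lon 80°, lat -20°.
Square 2, 0: +2·2° lon, +0·1° lat → SW at lon 84°, lat -20°.
Subsquare a=0, h=7: +0·0.0833333° lon, +7·0.0416667° lat → SW at lon 84°, lat -19.7083°.
Extended square 4, 0: +4·0.00833333° lon, +0·0.00416667° lat → SW at lon 84.0333°, lat -19.7083°.
latitude 19.70833° S, longitude 84.03333° E.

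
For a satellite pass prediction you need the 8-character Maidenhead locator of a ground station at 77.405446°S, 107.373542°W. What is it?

DB62ho52

Offset from 180°W / 90°S: lon 72.62646°, lat 12.59455°.
Field (20°×10°, letters A–R): 72.62646/20 → 3 → D, 12.59455/10 → 1 → B; chars DB.
Square (2°×1°, digits 0–9): 12.62646/2 → 6, 2.59455/1 → 2; chars 62.
Subsquare (5′×2.5′, letters a–x): 0.62646/0.0833333 → 7 → h, 0.59455/0.0416667 → 14 → o; chars ho.
Extended square (30″×15″, digits 0–9): 0.04312/0.00833333 → 5, 0.01122/0.00416667 → 2; chars 52.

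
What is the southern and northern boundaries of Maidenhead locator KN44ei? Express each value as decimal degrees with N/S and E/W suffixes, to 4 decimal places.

44.3333° N, 44.3750° N

Field K=10, N=13: +10·20° lon, +13·10° lat → SW at lon 20°, lat 40°.
Square 4, 4: +4·2° lon, +4·1° lat → SW at lon 28°, lat 44°.
Subsquare e=4, i=8: +4·0.0833333° lon, +8·0.0416667° lat → SW at lon 28.3333°, lat 44.3333°.
Cell spans 0.0833333° lon × 0.0416667° lat.
south 44.3333° N, north 44.3750° N.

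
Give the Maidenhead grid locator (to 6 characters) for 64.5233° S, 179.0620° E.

RC95ml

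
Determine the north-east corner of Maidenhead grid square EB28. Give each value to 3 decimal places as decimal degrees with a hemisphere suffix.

71.000° S, 94.000° W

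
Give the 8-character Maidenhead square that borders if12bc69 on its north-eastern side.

Longitude extended square 6; +1 → 7.
Latitude extended square 9; +1 → 10, wraps to 0, carry into subsquare.
Latitude subsquare c = 2; +1 → 3 = d.

IF12bd70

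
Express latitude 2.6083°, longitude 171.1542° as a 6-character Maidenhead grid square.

RJ52no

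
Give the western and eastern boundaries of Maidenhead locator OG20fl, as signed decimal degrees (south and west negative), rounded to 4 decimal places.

Field O=14, G=6: +14·20° lon, +6·10° lat → SW at lon 100°, lat -30°.
Square 2, 0: +2·2° lon, +0·1° lat → SW at lon 104°, lat -30°.
Subsquare f=5, l=11: +5·0.0833333° lon, +11·0.0416667° lat → SW at lon 104.417°, lat -29.5417°.
Cell spans 0.0833333° lon × 0.0416667° lat.
west 104.4167, east 104.5000.

104.4167, 104.5000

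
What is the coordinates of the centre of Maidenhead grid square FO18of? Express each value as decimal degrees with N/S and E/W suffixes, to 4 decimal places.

58.2292° N, 76.7917° W

Field F=5, O=14: +5·20° lon, +14·10° lat → SW at lon -80°, lat 50°.
Square 1, 8: +1·2° lon, +8·1° lat → SW at lon -78°, lat 58°.
Subsquare o=14, f=5: +14·0.0833333° lon, +5·0.0416667° lat → SW at lon -76.8333°, lat 58.2083°.
Cell spans 0.0833333° lon × 0.0416667° lat. Centre is SW corner plus half of each.
latitude 58.2292° N, longitude 76.7917° W.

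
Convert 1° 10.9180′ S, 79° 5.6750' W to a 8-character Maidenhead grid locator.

FI08kt86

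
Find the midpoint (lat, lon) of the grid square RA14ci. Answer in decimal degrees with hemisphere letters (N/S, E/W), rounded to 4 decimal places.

85.6458° S, 162.2083° E

Field R=17, A=0: +17·20° lon, +0·10° lat → SW at lon 160°, lat -90°.
Square 1, 4: +1·2° lon, +4·1° lat → SW at lon 162°, lat -86°.
Subsquare c=2, i=8: +2·0.0833333° lon, +8·0.0416667° lat → SW at lon 162.167°, lat -85.6667°.
Cell spans 0.0833333° lon × 0.0416667° lat. Centre is SW corner plus half of each.
latitude 85.6458° S, longitude 162.2083° E.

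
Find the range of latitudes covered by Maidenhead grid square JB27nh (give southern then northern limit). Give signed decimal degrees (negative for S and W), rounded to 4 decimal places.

-72.7083, -72.6667

Field J=9, B=1: +9·20° lon, +1·10° lat → SW at lon 0°, lat -80°.
Square 2, 7: +2·2° lon, +7·1° lat → SW at lon 4°, lat -73°.
Subsquare n=13, h=7: +13·0.0833333° lon, +7·0.0416667° lat → SW at lon 5.08333°, lat -72.7083°.
Cell spans 0.0833333° lon × 0.0416667° lat.
south -72.7083, north -72.6667.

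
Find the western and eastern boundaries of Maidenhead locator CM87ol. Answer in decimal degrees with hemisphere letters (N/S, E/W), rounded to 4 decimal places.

122.8333° W, 122.7500° W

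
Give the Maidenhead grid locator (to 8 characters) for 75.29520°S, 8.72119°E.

Add 180° to longitude and 90° to latitude: 188.72119, 14.70480.
Field: 188.72119/20 → 9 → J, 14.70480/10 → 1 → B; chars JB.
Square: 8.72119/2 → 4, 4.70480/1 → 4; chars 44.
Subsquare: 0.72119/0.0833333 → 8 → i, 0.70480/0.0416667 → 16 → q; chars iq.
Extended square: 0.05452/0.00833333 → 6, 0.03813/0.00416667 → 9; chars 69.

JB44iq69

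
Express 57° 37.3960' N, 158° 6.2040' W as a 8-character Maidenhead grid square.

Add 180° to longitude and 90° to latitude: 21.89660, 147.62327.
Field: lon ⌊21.89660/20⌋ = 1 → B; lat ⌊147.62327/10⌋ = 14 → O.
Square: lon ⌊1.89660/2⌋ = 0; lat ⌊7.62327/1⌋ = 7.
Subsquare: lon ⌊1.89660/0.0833333⌋ = 22 → w; lat ⌊0.62327/0.0416667⌋ = 14 → o.
Extended square: lon ⌊0.06327/0.00833333⌋ = 7; lat ⌊0.03993/0.00416667⌋ = 9.

BO07wo79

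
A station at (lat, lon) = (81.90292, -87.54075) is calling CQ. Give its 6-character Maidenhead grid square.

Offset from 180°W / 90°S: lon 92.4592°, lat 171.9029°.
Field: lon ⌊92.4592/20⌋ = 4 → E; lat ⌊171.9029/10⌋ = 17 → R.
Square: lon ⌊12.4592/2⌋ = 6; lat ⌊1.9029/1⌋ = 1.
Subsquare: lon ⌊0.4592/0.0833333⌋ = 5 → f; lat ⌊0.9029/0.0416667⌋ = 21 → v.

ER61fv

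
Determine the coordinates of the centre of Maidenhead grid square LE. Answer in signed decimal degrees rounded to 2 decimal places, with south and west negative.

-45.00, 50.00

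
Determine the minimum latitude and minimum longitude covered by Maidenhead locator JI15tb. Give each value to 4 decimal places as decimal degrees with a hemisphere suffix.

4.9583° S, 3.5833° E

Field J=9, I=8: +9·20° lon, +8·10° lat → SW at lon 0°, lat -10°.
Square 1, 5: +1·2° lon, +5·1° lat → SW at lon 2°, lat -5°.
Subsquare t=19, b=1: +19·0.0833333° lon, +1·0.0416667° lat → SW at lon 3.58333°, lat -4.95833°.
latitude 4.9583° S, longitude 3.5833° E.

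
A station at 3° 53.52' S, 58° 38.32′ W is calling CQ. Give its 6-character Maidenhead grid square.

Offset from 180°W / 90°S: lon 121.3613°, lat 86.1080°.
Field (20°×10°, letters A–R): 121.3613/20 → 6 → G, 86.1080/10 → 8 → I; chars GI.
Square (2°×1°, digits 0–9): 1.3613/2 → 0, 6.1080/1 → 6; chars 06.
Subsquare (5′×2.5′, letters a–x): 1.3613/0.0833333 → 16 → q, 0.1080/0.0416667 → 2 → c; chars qc.

GI06qc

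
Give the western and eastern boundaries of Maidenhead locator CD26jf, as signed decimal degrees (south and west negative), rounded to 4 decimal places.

Field C=2, D=3: +2·20° lon, +3·10° lat → SW at lon -140°, lat -60°.
Square 2, 6: +2·2° lon, +6·1° lat → SW at lon -136°, lat -54°.
Subsquare j=9, f=5: +9·0.0833333° lon, +5·0.0416667° lat → SW at lon -135.25°, lat -53.7917°.
Cell spans 0.0833333° lon × 0.0416667° lat.
west -135.2500, east -135.1667.

-135.2500, -135.1667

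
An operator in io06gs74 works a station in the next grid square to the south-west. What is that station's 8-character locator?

IO06gs63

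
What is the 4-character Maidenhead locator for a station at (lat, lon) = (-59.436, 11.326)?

JD50

Shift to the Maidenhead origin (180°W, 90°S): lon 191.33, lat 30.56.
Field: lon ⌊191.33/20⌋ = 9 → J; lat ⌊30.56/10⌋ = 3 → D.
Square: lon ⌊11.33/2⌋ = 5; lat ⌊0.56/1⌋ = 0.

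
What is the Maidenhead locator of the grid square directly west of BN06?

AN96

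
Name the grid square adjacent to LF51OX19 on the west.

LF51ox09

Longitude extended square 1; −1 → 0.
The latitude characters are unchanged.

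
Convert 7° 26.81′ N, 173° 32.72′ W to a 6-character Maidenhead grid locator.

AJ37fk

Offset from 180°W / 90°S: lon 6.4547°, lat 97.4468°.
Field (20°×10°, letters A–R): 6.4547/20 → 0 → A, 97.4468/10 → 9 → J; chars AJ.
Square (2°×1°, digits 0–9): 6.4547/2 → 3, 7.4468/1 → 7; chars 37.
Subsquare (5′×2.5′, letters a–x): 0.4547/0.0833333 → 5 → f, 0.4468/0.0416667 → 10 → k; chars fk.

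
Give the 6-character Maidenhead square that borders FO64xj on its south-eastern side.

Longitude subsquare x = 23; +1 → 24, wraps to 0 = a, carry into square.
Longitude square 6; +1 → 7.
Latitude subsquare j = 9; −1 → 8 = i.

FO74ai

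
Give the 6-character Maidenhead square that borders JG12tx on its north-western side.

JG13sa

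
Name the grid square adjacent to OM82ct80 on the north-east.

OM82ct91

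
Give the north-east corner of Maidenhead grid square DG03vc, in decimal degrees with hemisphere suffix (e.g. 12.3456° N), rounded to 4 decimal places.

Field D=3, G=6: +3·20° lon, +6·10° lat → SW at lon -120°, lat -30°.
Square 0, 3: +0·2° lon, +3·1° lat → SW at lon -120°, lat -27°.
Subsquare v=21, c=2: +21·0.0833333° lon, +2·0.0416667° lat → SW at lon -118.25°, lat -26.9167°.
Cell spans 0.0833333° lon × 0.0416667° lat. NE corner is SW corner plus one full cell.
latitude 26.8750° S, longitude 118.1667° W.

26.8750° S, 118.1667° W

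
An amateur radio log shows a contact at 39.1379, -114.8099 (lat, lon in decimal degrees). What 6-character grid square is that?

DM29od

Add 180° to longitude and 90° to latitude: 65.1901, 129.1379.
Field: 65.1901/20 → 3 → D, 129.1379/10 → 12 → M; chars DM.
Square: 5.1901/2 → 2, 9.1379/1 → 9; chars 29.
Subsquare: 1.1901/0.0833333 → 14 → o, 0.1379/0.0416667 → 3 → d; chars od.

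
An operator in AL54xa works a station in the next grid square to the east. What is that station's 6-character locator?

AL64aa

Longitude subsquare x = 23; +1 → 24, wraps to 0 = a, carry into square.
Longitude square 5; +1 → 6.
The latitude characters are unchanged.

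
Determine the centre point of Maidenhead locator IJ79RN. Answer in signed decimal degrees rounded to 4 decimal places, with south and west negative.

Field I=8, J=9: +8·20° lon, +9·10° lat → SW at lon -20°, lat 0°.
Square 7, 9: +7·2° lon, +9·1° lat → SW at lon -6°, lat 9°.
Subsquare r=17, n=13: +17·0.0833333° lon, +13·0.0416667° lat → SW at lon -4.58333°, lat 9.54167°.
Cell spans 0.0833333° lon × 0.0416667° lat. Centre is SW corner plus half of each.
latitude 9.5625, longitude -4.5417.

9.5625, -4.5417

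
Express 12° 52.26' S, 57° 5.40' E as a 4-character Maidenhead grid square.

LH87

Offset from 180°W / 90°S: lon 237.09°, lat 77.13°.
Field: 237.09/20 → 11 → L, 77.13/10 → 7 → H; chars LH.
Square: 17.09/2 → 8, 7.13/1 → 7; chars 87.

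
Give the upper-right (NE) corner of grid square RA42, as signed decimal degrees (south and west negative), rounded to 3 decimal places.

Field R=17, A=0: +17·20° lon, +0·10° lat → SW at lon 160°, lat -90°.
Square 4, 2: +4·2° lon, +2·1° lat → SW at lon 168°, lat -88°.
Cell spans 2° lon × 1° lat. NE corner is SW corner plus one full cell.
latitude -87.000, longitude 170.000.

-87.000, 170.000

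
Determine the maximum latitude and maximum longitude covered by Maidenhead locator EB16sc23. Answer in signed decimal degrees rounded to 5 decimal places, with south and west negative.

-73.90000, -96.47500

Field E=4, B=1: +4·20° lon, +1·10° lat → SW at lon -100°, lat -80°.
Square 1, 6: +1·2° lon, +6·1° lat → SW at lon -98°, lat -74°.
Subsquare s=18, c=2: +18·0.0833333° lon, +2·0.0416667° lat → SW at lon -96.5°, lat -73.9167°.
Extended square 2, 3: +2·0.00833333° lon, +3·0.00416667° lat → SW at lon -96.4833°, lat -73.9042°.
Cell spans 0.00833333° lon × 0.00416667° lat. NE corner is SW corner plus one full cell.
latitude -73.90000, longitude -96.47500.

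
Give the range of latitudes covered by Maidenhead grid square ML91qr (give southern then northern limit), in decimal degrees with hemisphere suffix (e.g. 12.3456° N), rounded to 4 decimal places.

21.7083° N, 21.7500° N

Field M=12, L=11: +12·20° lon, +11·10° lat → SW at lon 60°, lat 20°.
Square 9, 1: +9·2° lon, +1·1° lat → SW at lon 78°, lat 21°.
Subsquare q=16, r=17: +16·0.0833333° lon, +17·0.0416667° lat → SW at lon 79.3333°, lat 21.7083°.
Cell spans 0.0833333° lon × 0.0416667° lat.
south 21.7083° N, north 21.7500° N.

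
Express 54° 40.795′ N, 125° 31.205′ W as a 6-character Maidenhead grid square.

CO74fq

Offset from 180°W / 90°S: lon 54.4799°, lat 144.6799°.
Field: lon ⌊54.4799/20⌋ = 2 → C; lat ⌊144.6799/10⌋ = 14 → O.
Square: lon ⌊14.4799/2⌋ = 7; lat ⌊4.6799/1⌋ = 4.
Subsquare: lon ⌊0.4799/0.0833333⌋ = 5 → f; lat ⌊0.6799/0.0416667⌋ = 16 → q.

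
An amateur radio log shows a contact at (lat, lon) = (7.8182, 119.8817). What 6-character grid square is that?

OJ97wt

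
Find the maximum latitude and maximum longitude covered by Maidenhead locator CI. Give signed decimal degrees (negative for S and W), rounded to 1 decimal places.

0.0, -120.0

Field C=2, I=8: +2·20° lon, +8·10° lat → SW at lon -140°, lat -10°.
Cell spans 20° lon × 10° lat. NE corner is SW corner plus one full cell.
latitude 0.0, longitude -120.0.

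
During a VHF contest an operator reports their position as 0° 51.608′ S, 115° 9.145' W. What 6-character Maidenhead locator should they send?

Shift to the Maidenhead origin (180°W, 90°S): lon 64.8476, lat 89.1399.
Field: lon ⌊64.8476/20⌋ = 3 → D; lat ⌊89.1399/10⌋ = 8 → I.
Square: lon ⌊4.8476/2⌋ = 2; lat ⌊9.1399/1⌋ = 9.
Subsquare: lon ⌊0.8476/0.0833333⌋ = 10 → k; lat ⌊0.1399/0.0416667⌋ = 3 → d.

DI29kd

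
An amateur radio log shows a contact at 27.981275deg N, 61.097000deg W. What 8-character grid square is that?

Offset from 180°W / 90°S: lon 118.90300°, lat 117.98127°.
Field: 118.90300/20 → 5 → F, 117.98127/10 → 11 → L; chars FL.
Square: 18.90300/2 → 9, 7.98127/1 → 7; chars 97.
Subsquare: 0.90300/0.0833333 → 10 → k, 0.98127/0.0416667 → 23 → x; chars kx.
Extended square: 0.06967/0.00833333 → 8, 0.02294/0.00416667 → 5; chars 85.

FL97kx85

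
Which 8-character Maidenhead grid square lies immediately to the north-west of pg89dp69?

Longitude extended square 6; −1 → 5.
Latitude extended square 9; +1 → 10, wraps to 0, carry into subsquare.
Latitude subsquare p = 15; +1 → 16 = q.

PG89dq50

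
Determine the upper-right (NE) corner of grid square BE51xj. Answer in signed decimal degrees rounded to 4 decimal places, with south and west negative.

-48.5833, -148.0000

Field B=1, E=4: +1·20° lon, +4·10° lat → SW at lon -160°, lat -50°.
Square 5, 1: +5·2° lon, +1·1° lat → SW at lon -150°, lat -49°.
Subsquare x=23, j=9: +23·0.0833333° lon, +9·0.0416667° lat → SW at lon -148.083°, lat -48.625°.
Cell spans 0.0833333° lon × 0.0416667° lat. NE corner is SW corner plus one full cell.
latitude -48.5833, longitude -148.0000.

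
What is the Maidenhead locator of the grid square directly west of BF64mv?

BF64lv

Longitude subsquare m = 12; −1 → 11 = l.
The latitude characters are unchanged.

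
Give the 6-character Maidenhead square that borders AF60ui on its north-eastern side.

AF60vj

Longitude subsquare u = 20; +1 → 21 = v.
Latitude subsquare i = 8; +1 → 9 = j.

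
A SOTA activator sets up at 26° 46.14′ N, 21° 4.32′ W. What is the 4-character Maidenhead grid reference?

HL96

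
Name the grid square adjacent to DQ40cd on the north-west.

Longitude subsquare c = 2; −1 → 1 = b.
Latitude subsquare d = 3; +1 → 4 = e.

DQ40be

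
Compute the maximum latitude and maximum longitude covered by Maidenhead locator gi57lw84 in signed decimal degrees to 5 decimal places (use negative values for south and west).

-2.06250, -49.00833

Field G=6, I=8: +6·20° lon, +8·10° lat → SW at lon -60°, lat -10°.
Square 5, 7: +5·2° lon, +7·1° lat → SW at lon -50°, lat -3°.
Subsquare l=11, w=22: +11·0.0833333° lon, +22·0.0416667° lat → SW at lon -49.0833°, lat -2.08333°.
Extended square 8, 4: +8·0.00833333° lon, +4·0.00416667° lat → SW at lon -49.0167°, lat -2.06667°.
Cell spans 0.00833333° lon × 0.00416667° lat. NE corner is SW corner plus one full cell.
latitude -2.06250, longitude -49.00833.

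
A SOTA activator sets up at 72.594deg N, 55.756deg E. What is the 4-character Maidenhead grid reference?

Add 180° to longitude and 90° to latitude: 235.76, 162.59.
Field: lon ⌊235.76/20⌋ = 11 → L; lat ⌊162.59/10⌋ = 16 → Q.
Square: lon ⌊15.76/2⌋ = 7; lat ⌊2.59/1⌋ = 2.

LQ72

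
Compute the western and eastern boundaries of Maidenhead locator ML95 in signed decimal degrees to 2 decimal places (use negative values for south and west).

Field M=12, L=11: +12·20° lon, +11·10° lat → SW at lon 60°, lat 20°.
Square 9, 5: +9·2° lon, +5·1° lat → SW at lon 78°, lat 25°.
Cell spans 2° lon × 1° lat.
west 78.00, east 80.00.

78.00, 80.00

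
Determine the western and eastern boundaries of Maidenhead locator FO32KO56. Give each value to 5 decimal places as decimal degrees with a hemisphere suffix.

73.12500° W, 73.11667° W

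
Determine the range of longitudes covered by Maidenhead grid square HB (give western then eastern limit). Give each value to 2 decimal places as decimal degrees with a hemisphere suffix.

Field H=7, B=1: +7·20° lon, +1·10° lat → SW at lon -40°, lat -80°.
Cell spans 20° lon × 10° lat.
west 40.00° W, east 20.00° W.

40.00° W, 20.00° W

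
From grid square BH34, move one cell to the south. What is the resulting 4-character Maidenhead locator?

Latitude square 4; −1 → 3.
The longitude characters are unchanged.

BH33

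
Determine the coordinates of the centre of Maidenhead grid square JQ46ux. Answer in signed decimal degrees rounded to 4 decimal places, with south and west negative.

Field J=9, Q=16: +9·20° lon, +16·10° lat → SW at lon 0°, lat 70°.
Square 4, 6: +4·2° lon, +6·1° lat → SW at lon 8°, lat 76°.
Subsquare u=20, x=23: +20·0.0833333° lon, +23·0.0416667° lat → SW at lon 9.66667°, lat 76.9583°.
Cell spans 0.0833333° lon × 0.0416667° lat. Centre is SW corner plus half of each.
latitude 76.9792, longitude 9.7083.

76.9792, 9.7083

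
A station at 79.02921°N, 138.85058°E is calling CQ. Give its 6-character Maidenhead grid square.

PQ99ka

Shift to the Maidenhead origin (180°W, 90°S): lon 318.8506, lat 169.0292.
Field (20°×10°, letters A–R): 318.8506/20 → 15 → P, 169.0292/10 → 16 → Q; chars PQ.
Square (2°×1°, digits 0–9): 18.8506/2 → 9, 9.0292/1 → 9; chars 99.
Subsquare (5′×2.5′, letters a–x): 0.8506/0.0833333 → 10 → k, 0.0292/0.0416667 → 0 → a; chars ka.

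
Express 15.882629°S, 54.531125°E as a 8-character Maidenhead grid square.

Offset from 180°W / 90°S: lon 234.53113°, lat 74.11737°.
Field (20°×10°, letters A–R): 234.53113/20 → 11 → L, 74.11737/10 → 7 → H; chars LH.
Square (2°×1°, digits 0–9): 14.53113/2 → 7, 4.11737/1 → 4; chars 74.
Subsquare (5′×2.5′, letters a–x): 0.53113/0.0833333 → 6 → g, 0.11737/0.0416667 → 2 → c; chars gc.
Extended square (30″×15″, digits 0–9): 0.03113/0.00833333 → 3, 0.03404/0.00416667 → 8; chars 38.

LH74gc38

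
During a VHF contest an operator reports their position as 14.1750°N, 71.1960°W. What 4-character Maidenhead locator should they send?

FK44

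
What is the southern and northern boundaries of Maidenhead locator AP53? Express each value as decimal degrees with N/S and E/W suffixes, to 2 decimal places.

63.00° N, 64.00° N

Field A=0, P=15: +0·20° lon, +15·10° lat → SW at lon -180°, lat 60°.
Square 5, 3: +5·2° lon, +3·1° lat → SW at lon -170°, lat 63°.
Cell spans 2° lon × 1° lat.
south 63.00° N, north 64.00° N.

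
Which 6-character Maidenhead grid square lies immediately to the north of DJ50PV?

DJ50pw

Latitude subsquare v = 21; +1 → 22 = w.
The longitude characters are unchanged.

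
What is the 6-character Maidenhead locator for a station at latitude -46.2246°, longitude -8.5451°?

IE53rs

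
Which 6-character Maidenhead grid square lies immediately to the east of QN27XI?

Longitude subsquare x = 23; +1 → 24, wraps to 0 = a, carry into square.
Longitude square 2; +1 → 3.
The latitude characters are unchanged.

QN37ai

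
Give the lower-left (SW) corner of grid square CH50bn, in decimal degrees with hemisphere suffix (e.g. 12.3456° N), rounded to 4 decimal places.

19.4583° S, 129.9167° W

Field C=2, H=7: +2·20° lon, +7·10° lat → SW at lon -140°, lat -20°.
Square 5, 0: +5·2° lon, +0·1° lat → SW at lon -130°, lat -20°.
Subsquare b=1, n=13: +1·0.0833333° lon, +13·0.0416667° lat → SW at lon -129.917°, lat -19.4583°.
latitude 19.4583° S, longitude 129.9167° W.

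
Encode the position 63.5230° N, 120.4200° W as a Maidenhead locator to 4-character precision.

CP93

Offset from 180°W / 90°S: lon 59.58°, lat 153.52°.
Field (20°×10°, letters A–R): 59.58/20 → 2 → C, 153.52/10 → 15 → P; chars CP.
Square (2°×1°, digits 0–9): 19.58/2 → 9, 3.52/1 → 3; chars 93.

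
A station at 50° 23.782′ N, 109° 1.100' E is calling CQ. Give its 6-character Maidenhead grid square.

Add 180° to longitude and 90° to latitude: 289.0183, 140.3964.
Field (20°×10°, letters A–R): lon ⌊289.0183/20⌋ = 14 → O; lat ⌊140.3964/10⌋ = 14 → O.
Square (2°×1°, digits 0–9): lon ⌊9.0183/2⌋ = 4; lat ⌊0.3964/1⌋ = 0.
Subsquare (5′×2.5′, letters a–x): lon ⌊1.0183/0.0833333⌋ = 12 → m; lat ⌊0.3964/0.0416667⌋ = 9 → j.

OO40mj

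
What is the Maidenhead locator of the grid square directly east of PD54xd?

PD64ad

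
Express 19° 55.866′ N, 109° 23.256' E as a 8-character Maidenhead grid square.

OK49qw63

Offset from 180°W / 90°S: lon 289.38760°, lat 109.93110°.
Field (20°×10°, letters A–R): lon ⌊289.38760/20⌋ = 14 → O; lat ⌊109.93110/10⌋ = 10 → K.
Square (2°×1°, digits 0–9): lon ⌊9.38760/2⌋ = 4; lat ⌊9.93110/1⌋ = 9.
Subsquare (5′×2.5′, letters a–x): lon ⌊1.38760/0.0833333⌋ = 16 → q; lat ⌊0.93110/0.0416667⌋ = 22 → w.
Extended square (30″×15″, digits 0–9): lon ⌊0.05427/0.00833333⌋ = 6; lat ⌊0.01443/0.00416667⌋ = 3.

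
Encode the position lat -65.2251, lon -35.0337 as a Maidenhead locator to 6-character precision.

Shift to the Maidenhead origin (180°W, 90°S): lon 144.9663, lat 24.7749.
Field: 144.9663/20 → 7 → H, 24.7749/10 → 2 → C; chars HC.
Square: 4.9663/2 → 2, 4.7749/1 → 4; chars 24.
Subsquare: 0.9663/0.0833333 → 11 → l, 0.7749/0.0416667 → 18 → s; chars ls.

HC24ls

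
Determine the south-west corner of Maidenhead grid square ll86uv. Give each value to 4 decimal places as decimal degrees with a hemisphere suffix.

26.8750° N, 57.6667° E

Field L=11, L=11: +11·20° lon, +11·10° lat → SW at lon 40°, lat 20°.
Square 8, 6: +8·2° lon, +6·1° lat → SW at lon 56°, lat 26°.
Subsquare u=20, v=21: +20·0.0833333° lon, +21·0.0416667° lat → SW at lon 57.6667°, lat 26.875°.
latitude 26.8750° N, longitude 57.6667° E.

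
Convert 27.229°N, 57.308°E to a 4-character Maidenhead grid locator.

LL87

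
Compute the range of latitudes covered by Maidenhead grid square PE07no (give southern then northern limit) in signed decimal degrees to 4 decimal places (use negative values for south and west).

-42.4167, -42.3750

Field P=15, E=4: +15·20° lon, +4·10° lat → SW at lon 120°, lat -50°.
Square 0, 7: +0·2° lon, +7·1° lat → SW at lon 120°, lat -43°.
Subsquare n=13, o=14: +13·0.0833333° lon, +14·0.0416667° lat → SW at lon 121.083°, lat -42.4167°.
Cell spans 0.0833333° lon × 0.0416667° lat.
south -42.4167, north -42.3750.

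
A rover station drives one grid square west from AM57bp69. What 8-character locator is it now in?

AM57bp59

Longitude extended square 6; −1 → 5.
The latitude characters are unchanged.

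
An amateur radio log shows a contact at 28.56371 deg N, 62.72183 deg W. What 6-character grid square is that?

FL88pn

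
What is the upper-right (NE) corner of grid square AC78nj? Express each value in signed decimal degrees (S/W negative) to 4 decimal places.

-61.5833, -164.8333

Field A=0, C=2: +0·20° lon, +2·10° lat → SW at lon -180°, lat -70°.
Square 7, 8: +7·2° lon, +8·1° lat → SW at lon -166°, lat -62°.
Subsquare n=13, j=9: +13·0.0833333° lon, +9·0.0416667° lat → SW at lon -164.917°, lat -61.625°.
Cell spans 0.0833333° lon × 0.0416667° lat. NE corner is SW corner plus one full cell.
latitude -61.5833, longitude -164.8333.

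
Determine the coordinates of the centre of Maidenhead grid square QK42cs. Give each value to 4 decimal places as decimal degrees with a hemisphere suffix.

Field Q=16, K=10: +16·20° lon, +10·10° lat → SW at lon 140°, lat 10°.
Square 4, 2: +4·2° lon, +2·1° lat → SW at lon 148°, lat 12°.
Subsquare c=2, s=18: +2·0.0833333° lon, +18·0.0416667° lat → SW at lon 148.167°, lat 12.75°.
Cell spans 0.0833333° lon × 0.0416667° lat. Centre is SW corner plus half of each.
latitude 12.7708° N, longitude 148.2083° E.

12.7708° N, 148.2083° E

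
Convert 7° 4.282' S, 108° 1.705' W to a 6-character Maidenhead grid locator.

DI52xw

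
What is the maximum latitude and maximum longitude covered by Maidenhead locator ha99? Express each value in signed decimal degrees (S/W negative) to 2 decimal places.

-80.00, -20.00

Field H=7, A=0: +7·20° lon, +0·10° lat → SW at lon -40°, lat -90°.
Square 9, 9: +9·2° lon, +9·1° lat → SW at lon -22°, lat -81°.
Cell spans 2° lon × 1° lat. NE corner is SW corner plus one full cell.
latitude -80.00, longitude -20.00.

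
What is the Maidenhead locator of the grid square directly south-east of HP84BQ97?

HP84cq06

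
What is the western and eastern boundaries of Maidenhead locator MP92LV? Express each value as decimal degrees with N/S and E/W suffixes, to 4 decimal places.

78.9167° E, 79.0000° E

Field M=12, P=15: +12·20° lon, +15·10° lat → SW at lon 60°, lat 60°.
Square 9, 2: +9·2° lon, +2·1° lat → SW at lon 78°, lat 62°.
Subsquare l=11, v=21: +11·0.0833333° lon, +21·0.0416667° lat → SW at lon 78.9167°, lat 62.875°.
Cell spans 0.0833333° lon × 0.0416667° lat.
west 78.9167° E, east 79.0000° E.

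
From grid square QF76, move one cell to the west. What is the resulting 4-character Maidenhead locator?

Longitude square 7; −1 → 6.
The latitude characters are unchanged.

QF66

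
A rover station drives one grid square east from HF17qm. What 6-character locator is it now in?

HF17rm

Longitude subsquare q = 16; +1 → 17 = r.
The latitude characters are unchanged.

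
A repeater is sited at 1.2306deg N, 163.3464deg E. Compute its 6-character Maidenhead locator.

Shift to the Maidenhead origin (180°W, 90°S): lon 343.3464, lat 91.2306.
Field: lon ⌊343.3464/20⌋ = 17 → R; lat ⌊91.2306/10⌋ = 9 → J.
Square: lon ⌊3.3464/2⌋ = 1; lat ⌊1.2306/1⌋ = 1.
Subsquare: lon ⌊1.3464/0.0833333⌋ = 16 → q; lat ⌊0.2306/0.0416667⌋ = 5 → f.

RJ11qf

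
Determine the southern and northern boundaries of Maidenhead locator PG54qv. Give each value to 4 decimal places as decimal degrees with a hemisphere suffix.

25.1250° S, 25.0833° S

Field P=15, G=6: +15·20° lon, +6·10° lat → SW at lon 120°, lat -30°.
Square 5, 4: +5·2° lon, +4·1° lat → SW at lon 130°, lat -26°.
Subsquare q=16, v=21: +16·0.0833333° lon, +21·0.0416667° lat → SW at lon 131.333°, lat -25.125°.
Cell spans 0.0833333° lon × 0.0416667° lat.
south 25.1250° S, north 25.0833° S.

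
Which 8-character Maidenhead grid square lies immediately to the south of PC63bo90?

Latitude extended square 0; −1 → -1, wraps to 9, carry into subsquare.
Latitude subsquare o = 14; −1 → 13 = n.
The longitude characters are unchanged.

PC63bn99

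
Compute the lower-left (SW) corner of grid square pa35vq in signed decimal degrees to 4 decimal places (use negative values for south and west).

Field P=15, A=0: +15·20° lon, +0·10° lat → SW at lon 120°, lat -90°.
Square 3, 5: +3·2° lon, +5·1° lat → SW at lon 126°, lat -85°.
Subsquare v=21, q=16: +21·0.0833333° lon, +16·0.0416667° lat → SW at lon 127.75°, lat -84.3333°.
latitude -84.3333, longitude 127.7500.

-84.3333, 127.7500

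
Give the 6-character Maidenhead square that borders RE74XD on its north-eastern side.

Longitude subsquare x = 23; +1 → 24, wraps to 0 = a, carry into square.
Longitude square 7; +1 → 8.
Latitude subsquare d = 3; +1 → 4 = e.

RE84ae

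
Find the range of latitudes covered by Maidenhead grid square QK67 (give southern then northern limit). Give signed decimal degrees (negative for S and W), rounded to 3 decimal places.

17.000, 18.000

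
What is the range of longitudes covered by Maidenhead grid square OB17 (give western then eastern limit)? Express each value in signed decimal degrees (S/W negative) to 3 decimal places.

102.000, 104.000

Field O=14, B=1: +14·20° lon, +1·10° lat → SW at lon 100°, lat -80°.
Square 1, 7: +1·2° lon, +7·1° lat → SW at lon 102°, lat -73°.
Cell spans 2° lon × 1° lat.
west 102.000, east 104.000.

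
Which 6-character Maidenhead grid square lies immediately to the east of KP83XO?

KP93ao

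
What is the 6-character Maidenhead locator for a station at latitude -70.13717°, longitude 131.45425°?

PB59ru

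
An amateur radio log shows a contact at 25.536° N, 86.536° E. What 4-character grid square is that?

Shift to the Maidenhead origin (180°W, 90°S): lon 266.54, lat 115.54.
Field (20°×10°, letters A–R): 266.54/20 → 13 → N, 115.54/10 → 11 → L; chars NL.
Square (2°×1°, digits 0–9): 6.54/2 → 3, 5.54/1 → 5; chars 35.

NL35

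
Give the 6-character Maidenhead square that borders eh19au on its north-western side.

Longitude subsquare a = 0; −1 → -1, wraps to 23 = x, carry into square.
Longitude square 1; −1 → 0.
Latitude subsquare u = 20; +1 → 21 = v.

EH09xv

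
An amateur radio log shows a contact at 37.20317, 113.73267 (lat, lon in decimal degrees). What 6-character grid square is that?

OM67ue

Offset from 180°W / 90°S: lon 293.7327°, lat 127.2032°.
Field (20°×10°, letters A–R): lon ⌊293.7327/20⌋ = 14 → O; lat ⌊127.2032/10⌋ = 12 → M.
Square (2°×1°, digits 0–9): lon ⌊13.7327/2⌋ = 6; lat ⌊7.2032/1⌋ = 7.
Subsquare (5′×2.5′, letters a–x): lon ⌊1.7327/0.0833333⌋ = 20 → u; lat ⌊0.2032/0.0416667⌋ = 4 → e.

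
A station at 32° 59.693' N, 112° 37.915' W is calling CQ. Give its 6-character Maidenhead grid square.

DM32qx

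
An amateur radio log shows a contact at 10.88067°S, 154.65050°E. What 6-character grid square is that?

Shift to the Maidenhead origin (180°W, 90°S): lon 334.6505, lat 79.1193.
Field (20°×10°, letters A–R): 334.6505/20 → 16 → Q, 79.1193/10 → 7 → H; chars QH.
Square (2°×1°, digits 0–9): 14.6505/2 → 7, 9.1193/1 → 9; chars 79.
Subsquare (5′×2.5′, letters a–x): 0.6505/0.0833333 → 7 → h, 0.1193/0.0416667 → 2 → c; chars hc.

QH79hc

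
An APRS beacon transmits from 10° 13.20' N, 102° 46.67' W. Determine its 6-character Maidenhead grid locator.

DK80of

Add 180° to longitude and 90° to latitude: 77.2222, 100.2200.
Field (20°×10°, letters A–R): lon ⌊77.2222/20⌋ = 3 → D; lat ⌊100.2200/10⌋ = 10 → K.
Square (2°×1°, digits 0–9): lon ⌊17.2222/2⌋ = 8; lat ⌊0.2200/1⌋ = 0.
Subsquare (5′×2.5′, letters a–x): lon ⌊1.2222/0.0833333⌋ = 14 → o; lat ⌊0.2200/0.0416667⌋ = 5 → f.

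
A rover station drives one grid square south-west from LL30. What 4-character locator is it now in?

Longitude square 3; −1 → 2.
Latitude square 0; −1 → -1, wraps to 9, carry into field.
Latitude field L = 11; −1 → 10 = K.

LK29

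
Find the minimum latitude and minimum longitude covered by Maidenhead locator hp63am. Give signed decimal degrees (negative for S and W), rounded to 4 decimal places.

63.5000, -28.0000

Field H=7, P=15: +7·20° lon, +15·10° lat → SW at lon -40°, lat 60°.
Square 6, 3: +6·2° lon, +3·1° lat → SW at lon -28°, lat 63°.
Subsquare a=0, m=12: +0·0.0833333° lon, +12·0.0416667° lat → SW at lon -28°, lat 63.5°.
latitude 63.5000, longitude -28.0000.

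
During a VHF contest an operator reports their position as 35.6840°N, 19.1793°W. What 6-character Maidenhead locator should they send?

Add 180° to longitude and 90° to latitude: 160.8207, 125.6840.
Field: lon ⌊160.8207/20⌋ = 8 → I; lat ⌊125.6840/10⌋ = 12 → M.
Square: lon ⌊0.8207/2⌋ = 0; lat ⌊5.6840/1⌋ = 5.
Subsquare: lon ⌊0.8207/0.0833333⌋ = 9 → j; lat ⌊0.6840/0.0416667⌋ = 16 → q.

IM05jq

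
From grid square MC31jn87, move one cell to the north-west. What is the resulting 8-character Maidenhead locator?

MC31jn78

Longitude extended square 8; −1 → 7.
Latitude extended square 7; +1 → 8.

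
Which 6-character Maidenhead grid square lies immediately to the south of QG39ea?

Latitude subsquare a = 0; −1 → -1, wraps to 23 = x, carry into square.
Latitude square 9; −1 → 8.
The longitude characters are unchanged.

QG38ex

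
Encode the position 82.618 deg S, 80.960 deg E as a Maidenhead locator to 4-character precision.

Offset from 180°W / 90°S: lon 260.96°, lat 7.38°.
Field: 260.96/20 → 13 → N, 7.38/10 → 0 → A; chars NA.
Square: 0.96/2 → 0, 7.38/1 → 7; chars 07.

NA07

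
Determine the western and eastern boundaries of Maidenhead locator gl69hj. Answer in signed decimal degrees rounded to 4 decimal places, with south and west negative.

Field G=6, L=11: +6·20° lon, +11·10° lat → SW at lon -60°, lat 20°.
Square 6, 9: +6·2° lon, +9·1° lat → SW at lon -48°, lat 29°.
Subsquare h=7, j=9: +7·0.0833333° lon, +9·0.0416667° lat → SW at lon -47.4167°, lat 29.375°.
Cell spans 0.0833333° lon × 0.0416667° lat.
west -47.4167, east -47.3333.

-47.4167, -47.3333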